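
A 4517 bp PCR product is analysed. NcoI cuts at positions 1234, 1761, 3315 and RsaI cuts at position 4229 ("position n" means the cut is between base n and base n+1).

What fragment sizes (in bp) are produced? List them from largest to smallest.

Combined cut positions (sorted): 1234, 1761, 3315, 4229.
Linear molecule, 4 cuts → 5 fragments:
  1234 − 0 = 1234 bp
  1761 − 1234 = 527 bp
  3315 − 1761 = 1554 bp
  4229 − 3315 = 914 bp
  4517 − 4229 = 288 bp
Sorted largest to smallest: 1554, 1234, 914, 527, 288 bp.

1554, 1234, 914, 527, 288 bp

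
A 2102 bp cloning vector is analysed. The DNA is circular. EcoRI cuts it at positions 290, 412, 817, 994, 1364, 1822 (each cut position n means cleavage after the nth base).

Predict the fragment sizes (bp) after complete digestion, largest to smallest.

570, 458, 405, 370, 177, 122 bp

Circular molecule, 6 cuts → 6 fragments:
  412 − 290 = 122 bp
  817 − 412 = 405 bp
  994 − 817 = 177 bp
  1364 − 994 = 370 bp
  1822 − 1364 = 458 bp
  wrap: 2102 − 1822 + 290 = 570 bp
Sorted largest to smallest: 570, 458, 405, 370, 177, 122 bp.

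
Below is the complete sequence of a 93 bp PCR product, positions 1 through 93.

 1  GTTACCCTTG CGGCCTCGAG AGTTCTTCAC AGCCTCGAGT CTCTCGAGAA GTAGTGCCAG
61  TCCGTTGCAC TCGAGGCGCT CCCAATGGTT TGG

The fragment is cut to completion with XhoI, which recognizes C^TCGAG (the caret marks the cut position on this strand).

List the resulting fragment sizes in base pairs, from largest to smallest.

27, 23, 19, 15, 9 bp

XhoI sites (CTCGAG) start at positions 15, 34, 43, 70.
XhoI cuts after the first base of each site, so after positions 15, 34, 43, 70.
Linear molecule, 4 cuts → 5 fragments:
  1–15 → 15 bp
  16–34 → 19 bp
  35–43 → 9 bp
  44–70 → 27 bp
  71–93 → 23 bp
Sorted largest to smallest: 27, 23, 19, 15, 9 bp.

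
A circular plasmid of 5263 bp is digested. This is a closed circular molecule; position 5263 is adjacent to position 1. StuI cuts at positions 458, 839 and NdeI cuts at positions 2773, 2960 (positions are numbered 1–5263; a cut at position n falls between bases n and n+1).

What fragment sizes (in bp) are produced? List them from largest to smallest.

Combined cut positions (sorted): 458, 839, 2773, 2960.
Circular molecule, 4 cuts → 4 fragments:
  839 − 458 = 381 bp
  2773 − 839 = 1934 bp
  2960 − 2773 = 187 bp
  wrap: 5263 − 2960 + 458 = 2761 bp
Sorted largest to smallest: 2761, 1934, 381, 187 bp.

2761, 1934, 381, 187 bp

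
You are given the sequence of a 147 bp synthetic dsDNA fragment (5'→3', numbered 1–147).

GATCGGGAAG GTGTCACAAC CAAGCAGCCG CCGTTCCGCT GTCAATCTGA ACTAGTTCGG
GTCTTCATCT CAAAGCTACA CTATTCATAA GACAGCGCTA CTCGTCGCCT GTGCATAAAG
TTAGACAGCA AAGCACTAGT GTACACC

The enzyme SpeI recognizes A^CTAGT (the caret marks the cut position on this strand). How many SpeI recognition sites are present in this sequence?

ACTAGT occurs starting at positions 51, 135.
SpeI cuts at 2 sites.

2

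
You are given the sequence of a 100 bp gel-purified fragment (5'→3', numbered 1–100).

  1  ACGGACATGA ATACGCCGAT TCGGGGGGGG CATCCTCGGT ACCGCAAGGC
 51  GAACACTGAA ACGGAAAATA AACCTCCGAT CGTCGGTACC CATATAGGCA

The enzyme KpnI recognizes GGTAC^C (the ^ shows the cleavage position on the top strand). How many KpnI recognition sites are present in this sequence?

2

GGTACC occurs starting at positions 38, 85.
KpnI cuts at 2 sites.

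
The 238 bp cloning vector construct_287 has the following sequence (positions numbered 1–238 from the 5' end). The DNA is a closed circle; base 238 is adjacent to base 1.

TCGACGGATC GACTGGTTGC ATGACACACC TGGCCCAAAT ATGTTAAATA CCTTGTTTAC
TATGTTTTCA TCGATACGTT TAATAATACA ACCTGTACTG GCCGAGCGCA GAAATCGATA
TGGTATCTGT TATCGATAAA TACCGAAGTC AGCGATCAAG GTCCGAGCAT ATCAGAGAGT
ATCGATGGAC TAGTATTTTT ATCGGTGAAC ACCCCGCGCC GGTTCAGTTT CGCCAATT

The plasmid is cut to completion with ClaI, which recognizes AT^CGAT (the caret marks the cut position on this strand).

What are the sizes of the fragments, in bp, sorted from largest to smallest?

127, 49, 44, 18 bp

ClaI sites (ATCGAT) start at positions 70, 114, 132, 181.
ClaI cuts after base 2 of each site, so after positions 71, 115, 133, 182.
Circular molecule, 4 cuts → 4 fragments:
  72–115 → 44 bp
  116–133 → 18 bp
  134–182 → 49 bp
  183–238 then 1–71 → 56 + 71 = 127 bp
Sorted largest to smallest: 127, 49, 44, 18 bp.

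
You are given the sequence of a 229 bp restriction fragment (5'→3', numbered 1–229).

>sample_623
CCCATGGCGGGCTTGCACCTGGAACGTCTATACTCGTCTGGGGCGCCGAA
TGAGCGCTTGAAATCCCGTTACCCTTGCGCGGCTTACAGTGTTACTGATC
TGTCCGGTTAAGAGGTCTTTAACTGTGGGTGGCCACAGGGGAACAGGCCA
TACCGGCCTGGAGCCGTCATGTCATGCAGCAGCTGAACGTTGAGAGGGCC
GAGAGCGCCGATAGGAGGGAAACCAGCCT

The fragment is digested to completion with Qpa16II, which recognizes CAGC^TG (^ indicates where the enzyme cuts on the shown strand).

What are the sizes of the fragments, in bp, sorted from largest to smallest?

183, 46 bp

The Qpa16II site (CAGCTG) starts at position 180.
Qpa16II cuts after base 4 of each site, so after position 183.
Linear molecule, 1 cut → 2 fragments:
  1–183 → 183 bp
  184–229 → 46 bp
Sorted largest to smallest: 183, 46 bp.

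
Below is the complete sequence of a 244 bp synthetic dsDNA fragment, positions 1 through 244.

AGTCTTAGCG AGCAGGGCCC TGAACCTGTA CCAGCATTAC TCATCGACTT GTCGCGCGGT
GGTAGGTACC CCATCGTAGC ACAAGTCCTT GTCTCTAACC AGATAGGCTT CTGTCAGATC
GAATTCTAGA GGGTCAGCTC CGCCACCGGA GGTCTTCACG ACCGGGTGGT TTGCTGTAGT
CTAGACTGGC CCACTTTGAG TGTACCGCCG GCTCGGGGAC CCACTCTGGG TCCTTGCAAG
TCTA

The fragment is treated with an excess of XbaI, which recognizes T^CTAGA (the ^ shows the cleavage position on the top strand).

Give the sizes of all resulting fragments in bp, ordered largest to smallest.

125, 64, 55 bp

XbaI sites (TCTAGA) start at positions 125, 180.
XbaI cuts after the first base of each site, so after positions 125, 180.
Linear molecule, 2 cuts → 3 fragments:
  1–125 → 125 bp
  126–180 → 55 bp
  181–244 → 64 bp
Sorted largest to smallest: 125, 64, 55 bp.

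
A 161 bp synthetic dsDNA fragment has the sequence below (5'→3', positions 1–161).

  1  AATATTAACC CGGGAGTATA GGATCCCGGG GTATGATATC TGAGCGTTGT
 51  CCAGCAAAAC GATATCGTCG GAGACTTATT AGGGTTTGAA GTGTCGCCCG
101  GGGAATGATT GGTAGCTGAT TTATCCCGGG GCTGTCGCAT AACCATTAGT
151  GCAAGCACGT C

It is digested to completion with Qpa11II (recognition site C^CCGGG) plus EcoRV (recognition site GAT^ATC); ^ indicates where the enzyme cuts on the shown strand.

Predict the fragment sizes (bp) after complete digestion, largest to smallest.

36, 34, 28, 26, 16, 12, 9 bp

Qpa11II sites (CCCGGG) start at positions 9, 25, 97, 125.
Qpa11II cuts after the first base of each site, so after positions 9, 25, 97, 125.
EcoRV sites (GATATC) start at positions 35, 61.
EcoRV cuts after base 3 of each site, so after positions 37, 63.
Combined cut positions: 9, 25, 37, 63, 97, 125.
Linear molecule, 6 cuts → 7 fragments:
  1–9 → 9 bp
  10–25 → 16 bp
  26–37 → 12 bp
  38–63 → 26 bp
  64–97 → 34 bp
  98–125 → 28 bp
  126–161 → 36 bp
Sorted largest to smallest: 36, 34, 28, 26, 16, 12, 9 bp.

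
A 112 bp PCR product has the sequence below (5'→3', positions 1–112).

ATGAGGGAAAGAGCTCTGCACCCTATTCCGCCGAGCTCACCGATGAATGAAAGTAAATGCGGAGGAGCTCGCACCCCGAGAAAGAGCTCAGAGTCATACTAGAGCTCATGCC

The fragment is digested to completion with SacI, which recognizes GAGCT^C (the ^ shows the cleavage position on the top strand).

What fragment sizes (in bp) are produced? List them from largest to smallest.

SacI sites (GAGCTC) start at positions 11, 33, 65, 84, 102.
SacI cuts after base 5 of each site (before the last base), so after positions 15, 37, 69, 88, 106.
Linear molecule, 5 cuts → 6 fragments:
  1–15 → 15 bp
  16–37 → 22 bp
  38–69 → 32 bp
  70–88 → 19 bp
  89–106 → 18 bp
  107–112 → 6 bp
Sorted largest to smallest: 32, 22, 19, 18, 15, 6 bp.

32, 22, 19, 18, 15, 6 bp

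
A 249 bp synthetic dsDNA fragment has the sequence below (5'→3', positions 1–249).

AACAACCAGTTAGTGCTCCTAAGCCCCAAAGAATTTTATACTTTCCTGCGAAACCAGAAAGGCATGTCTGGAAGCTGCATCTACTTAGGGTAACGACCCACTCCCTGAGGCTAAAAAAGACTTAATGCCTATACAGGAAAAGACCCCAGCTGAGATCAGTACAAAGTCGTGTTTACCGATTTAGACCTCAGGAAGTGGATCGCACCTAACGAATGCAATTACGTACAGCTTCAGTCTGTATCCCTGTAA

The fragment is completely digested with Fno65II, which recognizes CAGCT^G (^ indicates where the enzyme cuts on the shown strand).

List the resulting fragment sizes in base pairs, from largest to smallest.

The Fno65II site (CAGCTG) starts at position 147.
Fno65II cuts after base 5 of each site (before the last base), so after position 151.
Linear molecule, 1 cut → 2 fragments:
  1–151 → 151 bp
  152–249 → 98 bp
Sorted largest to smallest: 151, 98 bp.

151, 98 bp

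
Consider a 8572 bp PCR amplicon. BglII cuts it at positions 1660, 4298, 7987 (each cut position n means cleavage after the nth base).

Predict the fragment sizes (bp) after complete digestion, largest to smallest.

3689, 2638, 1660, 585 bp

Linear molecule, 3 cuts → 4 fragments:
  1660 − 0 = 1660 bp
  4298 − 1660 = 2638 bp
  7987 − 4298 = 3689 bp
  8572 − 7987 = 585 bp
Sorted largest to smallest: 3689, 2638, 1660, 585 bp.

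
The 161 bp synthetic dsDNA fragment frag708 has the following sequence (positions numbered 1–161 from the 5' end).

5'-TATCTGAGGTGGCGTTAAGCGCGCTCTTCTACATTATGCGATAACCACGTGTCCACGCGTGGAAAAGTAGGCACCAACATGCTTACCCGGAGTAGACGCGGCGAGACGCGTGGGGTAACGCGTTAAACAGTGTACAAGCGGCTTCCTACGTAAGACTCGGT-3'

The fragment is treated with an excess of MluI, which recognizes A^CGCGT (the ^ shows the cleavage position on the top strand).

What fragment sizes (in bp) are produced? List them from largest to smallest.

55, 51, 43, 12 bp

MluI sites (ACGCGT) start at positions 55, 106, 118.
MluI cuts after the first base of each site, so after positions 55, 106, 118.
Linear molecule, 3 cuts → 4 fragments:
  1–55 → 55 bp
  56–106 → 51 bp
  107–118 → 12 bp
  119–161 → 43 bp
Sorted largest to smallest: 55, 51, 43, 12 bp.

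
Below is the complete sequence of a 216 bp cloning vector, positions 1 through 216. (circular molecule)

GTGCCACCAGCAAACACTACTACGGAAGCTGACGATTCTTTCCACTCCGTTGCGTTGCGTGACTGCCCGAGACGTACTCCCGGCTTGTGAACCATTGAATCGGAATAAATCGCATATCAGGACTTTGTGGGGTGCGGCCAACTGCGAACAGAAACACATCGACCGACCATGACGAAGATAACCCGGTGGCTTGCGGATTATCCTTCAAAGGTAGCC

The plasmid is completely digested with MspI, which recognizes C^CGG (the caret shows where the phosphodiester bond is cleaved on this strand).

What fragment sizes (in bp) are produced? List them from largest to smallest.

113, 103 bp

MspI sites (CCGG) start at positions 80, 183.
MspI cuts after the first base of each site, so after positions 80, 183.
Circular molecule, 2 cuts → 2 fragments:
  81–183 → 103 bp
  184–216 then 1–80 → 33 + 80 = 113 bp
Sorted largest to smallest: 113, 103 bp.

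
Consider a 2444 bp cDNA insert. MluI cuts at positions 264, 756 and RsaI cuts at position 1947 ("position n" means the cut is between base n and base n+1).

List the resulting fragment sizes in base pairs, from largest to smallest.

1191, 497, 492, 264 bp

Combined cut positions (sorted): 264, 756, 1947.
Linear molecule, 3 cuts → 4 fragments:
  264 − 0 = 264 bp
  756 − 264 = 492 bp
  1947 − 756 = 1191 bp
  2444 − 1947 = 497 bp
Sorted largest to smallest: 1191, 497, 492, 264 bp.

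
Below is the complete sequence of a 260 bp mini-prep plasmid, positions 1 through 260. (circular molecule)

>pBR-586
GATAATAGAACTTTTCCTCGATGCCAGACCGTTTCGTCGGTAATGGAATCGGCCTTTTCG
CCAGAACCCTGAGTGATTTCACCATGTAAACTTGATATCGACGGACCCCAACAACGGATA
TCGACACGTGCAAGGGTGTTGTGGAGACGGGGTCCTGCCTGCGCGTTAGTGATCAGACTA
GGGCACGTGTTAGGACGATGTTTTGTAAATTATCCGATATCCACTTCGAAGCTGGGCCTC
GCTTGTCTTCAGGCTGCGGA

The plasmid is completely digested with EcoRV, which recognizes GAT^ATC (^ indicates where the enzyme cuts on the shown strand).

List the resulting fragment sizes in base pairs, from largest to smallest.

EcoRV sites (GATATC) start at positions 94, 117, 216.
EcoRV cuts after base 3 of each site, so after positions 96, 119, 218.
Circular molecule, 3 cuts → 3 fragments:
  97–119 → 23 bp
  120–218 → 99 bp
  219–260 then 1–96 → 42 + 96 = 138 bp
Sorted largest to smallest: 138, 99, 23 bp.

138, 99, 23 bp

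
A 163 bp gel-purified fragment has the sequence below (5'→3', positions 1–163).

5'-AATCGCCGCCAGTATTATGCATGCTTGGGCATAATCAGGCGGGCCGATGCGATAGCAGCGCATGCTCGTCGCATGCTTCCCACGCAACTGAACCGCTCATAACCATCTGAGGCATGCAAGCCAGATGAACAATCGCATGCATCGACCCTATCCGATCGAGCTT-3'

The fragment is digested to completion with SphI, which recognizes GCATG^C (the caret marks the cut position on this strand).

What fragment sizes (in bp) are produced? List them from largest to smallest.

SphI sites (GCATGC) start at positions 19, 60, 71, 112, 135.
SphI cuts after base 5 of each site (before the last base), so after positions 23, 64, 75, 116, 139.
Linear molecule, 5 cuts → 6 fragments:
  1–23 → 23 bp
  24–64 → 41 bp
  65–75 → 11 bp
  76–116 → 41 bp
  117–139 → 23 bp
  140–163 → 24 bp
Sorted largest to smallest: 41, 41, 24, 23, 23, 11 bp.

41, 41, 24, 23, 23, 11 bp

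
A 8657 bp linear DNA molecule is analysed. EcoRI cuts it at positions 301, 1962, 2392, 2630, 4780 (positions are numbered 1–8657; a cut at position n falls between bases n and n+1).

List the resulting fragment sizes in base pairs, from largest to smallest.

Linear molecule, 5 cuts → 6 fragments:
  301 − 0 = 301 bp
  1962 − 301 = 1661 bp
  2392 − 1962 = 430 bp
  2630 − 2392 = 238 bp
  4780 − 2630 = 2150 bp
  8657 − 4780 = 3877 bp
Sorted largest to smallest: 3877, 2150, 1661, 430, 301, 238 bp.

3877, 2150, 1661, 430, 301, 238 bp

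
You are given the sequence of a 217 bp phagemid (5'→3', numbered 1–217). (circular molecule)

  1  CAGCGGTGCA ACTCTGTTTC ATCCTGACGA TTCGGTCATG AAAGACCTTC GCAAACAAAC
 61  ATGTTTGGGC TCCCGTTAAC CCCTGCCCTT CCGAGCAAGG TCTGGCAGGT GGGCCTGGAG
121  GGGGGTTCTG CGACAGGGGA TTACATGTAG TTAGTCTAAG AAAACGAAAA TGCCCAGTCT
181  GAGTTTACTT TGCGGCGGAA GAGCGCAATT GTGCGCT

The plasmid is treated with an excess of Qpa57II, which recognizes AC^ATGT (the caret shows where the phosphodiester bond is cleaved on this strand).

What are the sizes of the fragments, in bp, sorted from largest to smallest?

Qpa57II sites (ACATGT) start at positions 59, 143.
Qpa57II cuts after base 2 of each site, so after positions 60, 144.
Circular molecule, 2 cuts → 2 fragments:
  61–144 → 84 bp
  145–217 then 1–60 → 73 + 60 = 133 bp
Sorted largest to smallest: 133, 84 bp.

133, 84 bp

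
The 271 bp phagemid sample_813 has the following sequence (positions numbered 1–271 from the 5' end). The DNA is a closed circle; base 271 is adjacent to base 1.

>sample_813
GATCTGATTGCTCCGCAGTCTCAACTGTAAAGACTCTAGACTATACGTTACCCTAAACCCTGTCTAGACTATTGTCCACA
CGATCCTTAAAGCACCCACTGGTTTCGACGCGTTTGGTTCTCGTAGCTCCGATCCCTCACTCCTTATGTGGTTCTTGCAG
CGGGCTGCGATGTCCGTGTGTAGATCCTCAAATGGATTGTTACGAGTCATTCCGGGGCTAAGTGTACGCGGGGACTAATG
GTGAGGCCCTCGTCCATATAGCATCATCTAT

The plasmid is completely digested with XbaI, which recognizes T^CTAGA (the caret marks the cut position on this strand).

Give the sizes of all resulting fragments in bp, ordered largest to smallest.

XbaI sites (TCTAGA) start at positions 35, 63.
XbaI cuts after the first base of each site, so after positions 35, 63.
Circular molecule, 2 cuts → 2 fragments:
  36–63 → 28 bp
  64–271 then 1–35 → 208 + 35 = 243 bp
Sorted largest to smallest: 243, 28 bp.

243, 28 bp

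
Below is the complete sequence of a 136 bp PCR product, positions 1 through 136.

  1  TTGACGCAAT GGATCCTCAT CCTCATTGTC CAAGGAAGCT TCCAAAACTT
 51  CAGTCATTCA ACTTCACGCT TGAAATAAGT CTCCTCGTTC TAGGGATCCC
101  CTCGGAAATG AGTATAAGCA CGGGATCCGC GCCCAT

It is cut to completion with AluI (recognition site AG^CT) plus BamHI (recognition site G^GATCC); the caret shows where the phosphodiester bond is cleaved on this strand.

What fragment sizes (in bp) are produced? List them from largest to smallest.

The AluI site (AGCT) starts at position 37.
AluI cuts after base 2 of each site, so after position 38.
BamHI sites (GGATCC) start at positions 11, 94, 123.
BamHI cuts after the first base of each site, so after positions 11, 94, 123.
Combined cut positions: 11, 38, 94, 123.
Linear molecule, 4 cuts → 5 fragments:
  1–11 → 11 bp
  12–38 → 27 bp
  39–94 → 56 bp
  95–123 → 29 bp
  124–136 → 13 bp
Sorted largest to smallest: 56, 29, 27, 13, 11 bp.

56, 29, 27, 13, 11 bp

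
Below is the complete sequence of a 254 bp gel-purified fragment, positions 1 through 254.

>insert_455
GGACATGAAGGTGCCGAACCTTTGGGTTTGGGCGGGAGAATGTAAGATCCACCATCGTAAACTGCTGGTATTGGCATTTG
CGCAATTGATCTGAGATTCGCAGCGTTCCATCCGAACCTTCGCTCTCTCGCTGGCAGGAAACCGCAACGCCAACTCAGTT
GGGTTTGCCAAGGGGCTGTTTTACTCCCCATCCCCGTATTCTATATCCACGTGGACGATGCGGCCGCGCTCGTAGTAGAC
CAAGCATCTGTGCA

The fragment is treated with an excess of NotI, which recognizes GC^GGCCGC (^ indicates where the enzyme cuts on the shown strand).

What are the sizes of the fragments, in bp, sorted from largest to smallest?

The NotI site (GCGGCCGC) starts at position 220.
NotI cuts after base 2 of each site, so after position 221.
Linear molecule, 1 cut → 2 fragments:
  1–221 → 221 bp
  222–254 → 33 bp
Sorted largest to smallest: 221, 33 bp.

221, 33 bp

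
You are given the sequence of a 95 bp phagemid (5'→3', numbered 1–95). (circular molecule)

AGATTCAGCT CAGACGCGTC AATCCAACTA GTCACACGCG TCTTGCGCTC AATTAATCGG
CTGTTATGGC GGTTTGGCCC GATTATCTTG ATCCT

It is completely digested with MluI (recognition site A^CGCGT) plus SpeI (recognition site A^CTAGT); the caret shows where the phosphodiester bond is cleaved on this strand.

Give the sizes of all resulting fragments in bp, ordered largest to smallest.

73, 13, 9 bp

MluI sites (ACGCGT) start at positions 14, 36.
MluI cuts after the first base of each site, so after positions 14, 36.
The SpeI site (ACTAGT) starts at position 27.
SpeI cuts after the first base of each site, so after position 27.
Combined cut positions: 14, 27, 36.
Circular molecule, 3 cuts → 3 fragments:
  15–27 → 13 bp
  28–36 → 9 bp
  37–95 then 1–14 → 59 + 14 = 73 bp
Sorted largest to smallest: 73, 13, 9 bp.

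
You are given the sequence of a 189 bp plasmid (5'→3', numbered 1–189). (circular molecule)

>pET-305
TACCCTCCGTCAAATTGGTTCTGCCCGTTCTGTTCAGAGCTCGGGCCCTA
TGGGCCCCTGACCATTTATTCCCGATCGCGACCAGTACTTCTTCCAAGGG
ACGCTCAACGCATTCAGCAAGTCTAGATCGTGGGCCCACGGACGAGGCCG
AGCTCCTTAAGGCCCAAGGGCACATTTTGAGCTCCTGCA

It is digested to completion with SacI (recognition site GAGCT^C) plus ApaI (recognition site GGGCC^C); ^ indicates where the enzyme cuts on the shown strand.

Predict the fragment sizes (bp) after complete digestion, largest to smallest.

SacI sites (GAGCTC) start at positions 37, 150, 179.
SacI cuts after base 5 of each site (before the last base), so after positions 41, 154, 183.
ApaI sites (GGGCCC) start at positions 43, 52, 132.
ApaI cuts after base 5 of each site (before the last base), so after positions 47, 56, 136.
Combined cut positions: 41, 47, 56, 136, 154, 183.
Circular molecule, 6 cuts → 6 fragments:
  42–47 → 6 bp
  48–56 → 9 bp
  57–136 → 80 bp
  137–154 → 18 bp
  155–183 → 29 bp
  184–189 then 1–41 → 6 + 41 = 47 bp
Sorted largest to smallest: 80, 47, 29, 18, 9, 6 bp.

80, 47, 29, 18, 9, 6 bp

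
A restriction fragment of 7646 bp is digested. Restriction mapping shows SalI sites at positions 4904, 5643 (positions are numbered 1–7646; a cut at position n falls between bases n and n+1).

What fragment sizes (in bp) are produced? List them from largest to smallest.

4904, 2003, 739 bp

Linear molecule, 2 cuts → 3 fragments:
  4904 − 0 = 4904 bp
  5643 − 4904 = 739 bp
  7646 − 5643 = 2003 bp
Sorted largest to smallest: 4904, 2003, 739 bp.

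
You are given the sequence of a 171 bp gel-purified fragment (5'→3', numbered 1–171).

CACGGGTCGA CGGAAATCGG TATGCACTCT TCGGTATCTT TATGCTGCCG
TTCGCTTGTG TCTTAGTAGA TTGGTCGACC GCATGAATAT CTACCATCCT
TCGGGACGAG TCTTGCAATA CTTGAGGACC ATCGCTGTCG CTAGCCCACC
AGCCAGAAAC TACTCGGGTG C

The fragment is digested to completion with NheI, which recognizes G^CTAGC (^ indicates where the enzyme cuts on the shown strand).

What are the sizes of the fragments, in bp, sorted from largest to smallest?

140, 31 bp

The NheI site (GCTAGC) starts at position 140.
NheI cuts after the first base of each site, so after position 140.
Linear molecule, 1 cut → 2 fragments:
  1–140 → 140 bp
  141–171 → 31 bp
Sorted largest to smallest: 140, 31 bp.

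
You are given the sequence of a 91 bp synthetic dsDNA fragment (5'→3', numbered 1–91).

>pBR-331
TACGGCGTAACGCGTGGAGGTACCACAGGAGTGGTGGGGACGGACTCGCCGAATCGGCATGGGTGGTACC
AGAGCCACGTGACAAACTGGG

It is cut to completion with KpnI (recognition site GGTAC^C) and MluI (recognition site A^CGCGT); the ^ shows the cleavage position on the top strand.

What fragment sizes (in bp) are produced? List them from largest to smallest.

46, 22, 13, 10 bp

KpnI sites (GGTACC) start at positions 19, 65.
KpnI cuts after base 5 of each site (before the last base), so after positions 23, 69.
The MluI site (ACGCGT) starts at position 10.
MluI cuts after the first base of each site, so after position 10.
Combined cut positions: 10, 23, 69.
Linear molecule, 3 cuts → 4 fragments:
  1–10 → 10 bp
  11–23 → 13 bp
  24–69 → 46 bp
  70–91 → 22 bp
Sorted largest to smallest: 46, 22, 13, 10 bp.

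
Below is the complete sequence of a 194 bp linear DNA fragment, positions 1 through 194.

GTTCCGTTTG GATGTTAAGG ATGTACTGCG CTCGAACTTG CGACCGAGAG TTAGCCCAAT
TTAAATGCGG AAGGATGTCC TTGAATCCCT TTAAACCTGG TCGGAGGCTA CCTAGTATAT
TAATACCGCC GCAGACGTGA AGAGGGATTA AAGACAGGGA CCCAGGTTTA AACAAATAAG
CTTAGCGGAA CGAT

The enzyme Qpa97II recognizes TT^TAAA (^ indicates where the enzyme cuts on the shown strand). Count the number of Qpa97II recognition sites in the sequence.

3

TTTAAA occurs starting at positions 60, 90, 167.
Qpa97II cuts at 3 sites.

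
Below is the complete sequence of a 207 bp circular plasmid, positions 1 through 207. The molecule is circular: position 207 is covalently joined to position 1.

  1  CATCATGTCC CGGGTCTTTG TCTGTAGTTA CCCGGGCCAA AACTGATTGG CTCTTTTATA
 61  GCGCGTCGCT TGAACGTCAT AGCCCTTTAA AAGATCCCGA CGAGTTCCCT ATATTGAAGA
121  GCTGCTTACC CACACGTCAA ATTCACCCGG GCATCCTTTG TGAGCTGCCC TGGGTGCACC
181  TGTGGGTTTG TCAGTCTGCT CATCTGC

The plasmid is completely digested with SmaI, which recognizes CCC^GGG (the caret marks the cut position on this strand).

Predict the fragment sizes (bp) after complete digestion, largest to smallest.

115, 70, 22 bp

SmaI sites (CCCGGG) start at positions 9, 31, 146.
SmaI cuts after base 3 of each site, so after positions 11, 33, 148.
Circular molecule, 3 cuts → 3 fragments:
  12–33 → 22 bp
  34–148 → 115 bp
  149–207 then 1–11 → 59 + 11 = 70 bp
Sorted largest to smallest: 115, 70, 22 bp.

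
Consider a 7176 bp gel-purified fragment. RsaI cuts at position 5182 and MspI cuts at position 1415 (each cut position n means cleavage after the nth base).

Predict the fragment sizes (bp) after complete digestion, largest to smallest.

3767, 1994, 1415 bp

Combined cut positions (sorted): 1415, 5182.
Linear molecule, 2 cuts → 3 fragments:
  1415 − 0 = 1415 bp
  5182 − 1415 = 3767 bp
  7176 − 5182 = 1994 bp
Sorted largest to smallest: 3767, 1994, 1415 bp.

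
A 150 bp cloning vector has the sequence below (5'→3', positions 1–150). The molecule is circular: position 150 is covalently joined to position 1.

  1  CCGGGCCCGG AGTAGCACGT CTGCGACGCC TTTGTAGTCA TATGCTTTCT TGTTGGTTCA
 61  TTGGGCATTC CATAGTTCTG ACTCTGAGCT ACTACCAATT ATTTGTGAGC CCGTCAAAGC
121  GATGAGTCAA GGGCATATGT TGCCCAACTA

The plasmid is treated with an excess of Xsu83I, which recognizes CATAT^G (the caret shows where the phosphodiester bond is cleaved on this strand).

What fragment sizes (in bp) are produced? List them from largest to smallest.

95, 55 bp

Xsu83I sites (CATATG) start at positions 39, 134.
Xsu83I cuts after base 5 of each site (before the last base), so after positions 43, 138.
Circular molecule, 2 cuts → 2 fragments:
  44–138 → 95 bp
  139–150 then 1–43 → 12 + 43 = 55 bp
Sorted largest to smallest: 95, 55 bp.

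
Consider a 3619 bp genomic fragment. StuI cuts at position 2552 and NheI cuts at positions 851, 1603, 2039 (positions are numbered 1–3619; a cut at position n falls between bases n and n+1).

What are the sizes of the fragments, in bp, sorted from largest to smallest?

Combined cut positions (sorted): 851, 1603, 2039, 2552.
Linear molecule, 4 cuts → 5 fragments:
  851 − 0 = 851 bp
  1603 − 851 = 752 bp
  2039 − 1603 = 436 bp
  2552 − 2039 = 513 bp
  3619 − 2552 = 1067 bp
Sorted largest to smallest: 1067, 851, 752, 513, 436 bp.

1067, 851, 752, 513, 436 bp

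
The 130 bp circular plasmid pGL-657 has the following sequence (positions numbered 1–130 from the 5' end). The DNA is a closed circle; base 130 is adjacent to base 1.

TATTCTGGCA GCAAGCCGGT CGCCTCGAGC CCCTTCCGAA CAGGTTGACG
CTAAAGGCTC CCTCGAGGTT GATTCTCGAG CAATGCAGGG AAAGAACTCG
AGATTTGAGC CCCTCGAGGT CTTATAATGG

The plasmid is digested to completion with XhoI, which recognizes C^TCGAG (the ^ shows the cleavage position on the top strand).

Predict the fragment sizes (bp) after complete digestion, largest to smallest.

41, 38, 22, 16, 13 bp

XhoI sites (CTCGAG) start at positions 24, 62, 75, 97, 113.
XhoI cuts after the first base of each site, so after positions 24, 62, 75, 97, 113.
Circular molecule, 5 cuts → 5 fragments:
  25–62 → 38 bp
  63–75 → 13 bp
  76–97 → 22 bp
  98–113 → 16 bp
  114–130 then 1–24 → 17 + 24 = 41 bp
Sorted largest to smallest: 41, 38, 22, 16, 13 bp.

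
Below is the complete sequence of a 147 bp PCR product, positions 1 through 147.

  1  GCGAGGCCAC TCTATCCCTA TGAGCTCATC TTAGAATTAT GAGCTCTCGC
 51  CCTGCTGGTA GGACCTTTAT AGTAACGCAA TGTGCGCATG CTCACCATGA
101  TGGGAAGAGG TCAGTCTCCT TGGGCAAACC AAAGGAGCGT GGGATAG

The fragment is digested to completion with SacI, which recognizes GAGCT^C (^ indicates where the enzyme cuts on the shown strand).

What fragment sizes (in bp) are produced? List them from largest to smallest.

102, 26, 19 bp

SacI sites (GAGCTC) start at positions 22, 41.
SacI cuts after base 5 of each site (before the last base), so after positions 26, 45.
Linear molecule, 2 cuts → 3 fragments:
  1–26 → 26 bp
  27–45 → 19 bp
  46–147 → 102 bp
Sorted largest to smallest: 102, 26, 19 bp.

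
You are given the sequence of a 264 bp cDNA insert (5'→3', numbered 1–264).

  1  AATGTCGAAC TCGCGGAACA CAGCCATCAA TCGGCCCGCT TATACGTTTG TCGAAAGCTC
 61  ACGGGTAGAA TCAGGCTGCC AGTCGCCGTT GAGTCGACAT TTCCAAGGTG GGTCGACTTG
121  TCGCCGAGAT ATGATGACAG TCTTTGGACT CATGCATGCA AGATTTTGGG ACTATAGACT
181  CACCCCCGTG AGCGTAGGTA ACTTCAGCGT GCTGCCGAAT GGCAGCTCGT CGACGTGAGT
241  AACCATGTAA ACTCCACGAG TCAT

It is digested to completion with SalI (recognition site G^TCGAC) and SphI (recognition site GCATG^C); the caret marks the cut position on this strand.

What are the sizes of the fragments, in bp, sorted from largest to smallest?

93, 71, 46, 35, 19 bp

SalI sites (GTCGAC) start at positions 93, 112, 229.
SalI cuts after the first base of each site, so after positions 93, 112, 229.
The SphI site (GCATGC) starts at position 154.
SphI cuts after base 5 of each site (before the last base), so after position 158.
Combined cut positions: 93, 112, 158, 229.
Linear molecule, 4 cuts → 5 fragments:
  1–93 → 93 bp
  94–112 → 19 bp
  113–158 → 46 bp
  159–229 → 71 bp
  230–264 → 35 bp
Sorted largest to smallest: 93, 71, 46, 35, 19 bp.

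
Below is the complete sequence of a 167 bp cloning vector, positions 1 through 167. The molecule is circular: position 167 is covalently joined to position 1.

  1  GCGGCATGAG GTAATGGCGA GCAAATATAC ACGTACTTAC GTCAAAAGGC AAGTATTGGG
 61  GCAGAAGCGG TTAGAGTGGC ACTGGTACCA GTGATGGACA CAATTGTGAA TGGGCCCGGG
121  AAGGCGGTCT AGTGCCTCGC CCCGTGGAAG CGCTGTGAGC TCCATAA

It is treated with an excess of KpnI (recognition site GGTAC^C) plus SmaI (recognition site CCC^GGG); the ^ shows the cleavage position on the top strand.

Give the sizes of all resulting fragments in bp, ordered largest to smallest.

138, 29 bp

The KpnI site (GGTACC) starts at position 84.
KpnI cuts after base 5 of each site (before the last base), so after position 88.
The SmaI site (CCCGGG) starts at position 115.
SmaI cuts after base 3 of each site, so after position 117.
Combined cut positions: 88, 117.
Circular molecule, 2 cuts → 2 fragments:
  89–117 → 29 bp
  118–167 then 1–88 → 50 + 88 = 138 bp
Sorted largest to smallest: 138, 29 bp.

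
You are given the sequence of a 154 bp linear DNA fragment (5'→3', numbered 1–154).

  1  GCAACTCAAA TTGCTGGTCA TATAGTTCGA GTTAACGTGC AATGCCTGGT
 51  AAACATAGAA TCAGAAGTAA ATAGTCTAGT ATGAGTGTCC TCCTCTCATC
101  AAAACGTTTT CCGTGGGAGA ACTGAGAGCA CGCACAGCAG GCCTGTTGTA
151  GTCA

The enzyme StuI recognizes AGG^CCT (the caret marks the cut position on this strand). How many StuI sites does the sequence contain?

AGGCCT occurs starting at position 139.
StuI cuts at 1 site.

1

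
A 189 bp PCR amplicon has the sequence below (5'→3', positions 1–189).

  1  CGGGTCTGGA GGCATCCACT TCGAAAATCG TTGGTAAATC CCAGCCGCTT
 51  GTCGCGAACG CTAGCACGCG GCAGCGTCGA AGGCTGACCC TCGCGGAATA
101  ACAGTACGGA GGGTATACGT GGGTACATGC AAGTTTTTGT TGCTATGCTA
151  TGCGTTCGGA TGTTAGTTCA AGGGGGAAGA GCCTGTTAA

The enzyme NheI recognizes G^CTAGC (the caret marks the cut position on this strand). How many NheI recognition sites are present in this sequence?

GCTAGC occurs starting at position 60.
NheI cuts at 1 site.

1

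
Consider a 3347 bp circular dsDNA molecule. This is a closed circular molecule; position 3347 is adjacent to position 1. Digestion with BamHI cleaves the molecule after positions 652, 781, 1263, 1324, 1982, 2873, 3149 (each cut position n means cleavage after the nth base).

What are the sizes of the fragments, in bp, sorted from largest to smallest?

891, 850, 658, 482, 276, 129, 61 bp

Circular molecule, 7 cuts → 7 fragments:
  781 − 652 = 129 bp
  1263 − 781 = 482 bp
  1324 − 1263 = 61 bp
  1982 − 1324 = 658 bp
  2873 − 1982 = 891 bp
  3149 − 2873 = 276 bp
  wrap: 3347 − 3149 + 652 = 850 bp
Sorted largest to smallest: 891, 850, 658, 482, 276, 129, 61 bp.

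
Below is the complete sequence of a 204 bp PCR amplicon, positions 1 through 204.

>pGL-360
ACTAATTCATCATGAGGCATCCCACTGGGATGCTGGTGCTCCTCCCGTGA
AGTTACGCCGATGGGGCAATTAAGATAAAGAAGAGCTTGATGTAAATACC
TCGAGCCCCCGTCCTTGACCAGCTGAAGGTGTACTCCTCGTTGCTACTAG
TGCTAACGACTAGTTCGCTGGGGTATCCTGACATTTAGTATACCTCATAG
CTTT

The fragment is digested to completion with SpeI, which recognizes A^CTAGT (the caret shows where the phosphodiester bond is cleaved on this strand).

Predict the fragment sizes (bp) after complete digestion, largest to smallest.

SpeI sites (ACTAGT) start at positions 146, 159.
SpeI cuts after the first base of each site, so after positions 146, 159.
Linear molecule, 2 cuts → 3 fragments:
  1–146 → 146 bp
  147–159 → 13 bp
  160–204 → 45 bp
Sorted largest to smallest: 146, 45, 13 bp.

146, 45, 13 bp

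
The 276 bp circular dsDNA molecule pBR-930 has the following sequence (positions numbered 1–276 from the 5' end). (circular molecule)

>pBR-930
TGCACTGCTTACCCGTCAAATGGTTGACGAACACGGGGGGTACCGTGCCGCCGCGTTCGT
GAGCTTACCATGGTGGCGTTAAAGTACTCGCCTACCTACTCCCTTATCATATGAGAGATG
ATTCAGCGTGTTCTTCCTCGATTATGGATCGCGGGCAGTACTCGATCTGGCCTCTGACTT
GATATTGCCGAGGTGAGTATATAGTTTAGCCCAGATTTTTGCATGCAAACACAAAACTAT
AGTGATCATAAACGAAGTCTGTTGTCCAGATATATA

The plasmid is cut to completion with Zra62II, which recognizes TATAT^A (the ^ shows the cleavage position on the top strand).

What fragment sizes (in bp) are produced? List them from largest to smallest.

203, 73 bp

Zra62II sites (TATATA) start at positions 198, 271.
Zra62II cuts after base 5 of each site (before the last base), so after positions 202, 275.
Circular molecule, 2 cuts → 2 fragments:
  203–275 → 73 bp
  276–276 then 1–202 → 1 + 202 = 203 bp
Sorted largest to smallest: 203, 73 bp.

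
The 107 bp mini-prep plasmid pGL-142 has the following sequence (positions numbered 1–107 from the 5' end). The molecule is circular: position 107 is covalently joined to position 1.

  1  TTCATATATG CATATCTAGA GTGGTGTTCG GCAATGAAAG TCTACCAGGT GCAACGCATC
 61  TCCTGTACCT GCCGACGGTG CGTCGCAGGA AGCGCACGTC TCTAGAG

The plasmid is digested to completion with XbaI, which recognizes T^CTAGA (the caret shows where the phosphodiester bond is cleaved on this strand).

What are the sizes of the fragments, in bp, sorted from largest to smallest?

XbaI sites (TCTAGA) start at positions 15, 101.
XbaI cuts after the first base of each site, so after positions 15, 101.
Circular molecule, 2 cuts → 2 fragments:
  16–101 → 86 bp
  102–107 then 1–15 → 6 + 15 = 21 bp
Sorted largest to smallest: 86, 21 bp.

86, 21 bp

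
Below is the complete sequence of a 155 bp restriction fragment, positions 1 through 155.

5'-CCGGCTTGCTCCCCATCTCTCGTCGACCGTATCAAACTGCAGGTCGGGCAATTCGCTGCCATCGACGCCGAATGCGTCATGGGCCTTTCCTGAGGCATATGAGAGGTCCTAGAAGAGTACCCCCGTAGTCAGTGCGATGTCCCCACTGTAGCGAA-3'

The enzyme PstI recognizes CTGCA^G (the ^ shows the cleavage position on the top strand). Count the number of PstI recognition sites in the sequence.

1

CTGCAG occurs starting at position 37.
PstI cuts at 1 site.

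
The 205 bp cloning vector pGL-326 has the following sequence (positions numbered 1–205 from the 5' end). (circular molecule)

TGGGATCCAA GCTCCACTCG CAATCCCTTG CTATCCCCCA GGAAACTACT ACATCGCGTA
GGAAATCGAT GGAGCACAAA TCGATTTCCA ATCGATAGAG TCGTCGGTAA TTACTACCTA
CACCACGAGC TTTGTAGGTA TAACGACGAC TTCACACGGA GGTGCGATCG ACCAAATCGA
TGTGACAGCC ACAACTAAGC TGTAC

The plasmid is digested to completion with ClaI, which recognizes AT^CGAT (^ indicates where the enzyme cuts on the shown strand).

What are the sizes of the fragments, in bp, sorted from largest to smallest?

94, 85, 15, 11 bp

ClaI sites (ATCGAT) start at positions 65, 80, 91, 176.
ClaI cuts after base 2 of each site, so after positions 66, 81, 92, 177.
Circular molecule, 4 cuts → 4 fragments:
  67–81 → 15 bp
  82–92 → 11 bp
  93–177 → 85 bp
  178–205 then 1–66 → 28 + 66 = 94 bp
Sorted largest to smallest: 94, 85, 15, 11 bp.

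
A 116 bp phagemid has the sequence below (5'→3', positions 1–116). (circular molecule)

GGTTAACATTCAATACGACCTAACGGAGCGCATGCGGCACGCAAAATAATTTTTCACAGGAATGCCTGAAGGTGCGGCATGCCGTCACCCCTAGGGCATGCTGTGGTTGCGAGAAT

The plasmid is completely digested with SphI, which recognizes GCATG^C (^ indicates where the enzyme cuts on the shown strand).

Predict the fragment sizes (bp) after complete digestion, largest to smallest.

50, 47, 19 bp

SphI sites (GCATGC) start at positions 30, 77, 96.
SphI cuts after base 5 of each site (before the last base), so after positions 34, 81, 100.
Circular molecule, 3 cuts → 3 fragments:
  35–81 → 47 bp
  82–100 → 19 bp
  101–116 then 1–34 → 16 + 34 = 50 bp
Sorted largest to smallest: 50, 47, 19 bp.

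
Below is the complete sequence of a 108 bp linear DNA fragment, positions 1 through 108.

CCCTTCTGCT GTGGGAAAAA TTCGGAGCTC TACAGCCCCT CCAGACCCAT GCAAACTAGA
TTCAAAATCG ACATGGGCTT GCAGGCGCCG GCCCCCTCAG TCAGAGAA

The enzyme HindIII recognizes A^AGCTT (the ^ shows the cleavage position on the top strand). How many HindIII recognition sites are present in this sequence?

0

No occurrence of AAGCTT is present in the sequence.
HindIII does not cut: 0 sites.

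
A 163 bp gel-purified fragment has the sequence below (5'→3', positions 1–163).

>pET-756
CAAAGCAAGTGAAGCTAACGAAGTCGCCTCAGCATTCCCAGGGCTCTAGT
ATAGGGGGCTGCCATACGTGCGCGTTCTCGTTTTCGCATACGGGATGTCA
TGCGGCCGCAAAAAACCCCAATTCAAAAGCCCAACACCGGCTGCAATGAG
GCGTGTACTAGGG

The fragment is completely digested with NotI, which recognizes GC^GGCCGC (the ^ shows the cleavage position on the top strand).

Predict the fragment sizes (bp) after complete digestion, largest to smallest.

The NotI site (GCGGCCGC) starts at position 102.
NotI cuts after base 2 of each site, so after position 103.
Linear molecule, 1 cut → 2 fragments:
  1–103 → 103 bp
  104–163 → 60 bp
Sorted largest to smallest: 103, 60 bp.

103, 60 bp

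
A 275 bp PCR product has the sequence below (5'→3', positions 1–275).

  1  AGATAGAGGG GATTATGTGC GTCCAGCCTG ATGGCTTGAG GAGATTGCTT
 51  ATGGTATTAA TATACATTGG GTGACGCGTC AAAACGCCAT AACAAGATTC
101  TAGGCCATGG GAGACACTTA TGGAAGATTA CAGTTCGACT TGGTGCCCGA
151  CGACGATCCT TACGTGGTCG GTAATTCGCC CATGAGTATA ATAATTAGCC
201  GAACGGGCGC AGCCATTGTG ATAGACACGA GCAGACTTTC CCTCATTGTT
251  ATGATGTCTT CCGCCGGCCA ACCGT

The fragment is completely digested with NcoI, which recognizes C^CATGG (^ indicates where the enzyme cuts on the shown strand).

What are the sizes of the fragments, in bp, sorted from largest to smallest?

170, 105 bp

The NcoI site (CCATGG) starts at position 105.
NcoI cuts after the first base of each site, so after position 105.
Linear molecule, 1 cut → 2 fragments:
  1–105 → 105 bp
  106–275 → 170 bp
Sorted largest to smallest: 170, 105 bp.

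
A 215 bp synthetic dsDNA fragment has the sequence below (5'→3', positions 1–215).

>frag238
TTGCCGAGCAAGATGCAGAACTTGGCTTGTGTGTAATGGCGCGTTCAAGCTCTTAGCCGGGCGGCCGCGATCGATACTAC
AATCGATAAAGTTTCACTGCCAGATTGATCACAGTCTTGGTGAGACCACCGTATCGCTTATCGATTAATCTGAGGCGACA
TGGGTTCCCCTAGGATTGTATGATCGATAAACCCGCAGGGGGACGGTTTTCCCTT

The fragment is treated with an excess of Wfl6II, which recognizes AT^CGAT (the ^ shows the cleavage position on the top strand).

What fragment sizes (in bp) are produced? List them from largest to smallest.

71, 58, 43, 31, 12 bp

Wfl6II sites (ATCGAT) start at positions 70, 82, 140, 183.
Wfl6II cuts after base 2 of each site, so after positions 71, 83, 141, 184.
Linear molecule, 4 cuts → 5 fragments:
  1–71 → 71 bp
  72–83 → 12 bp
  84–141 → 58 bp
  142–184 → 43 bp
  185–215 → 31 bp
Sorted largest to smallest: 71, 58, 43, 31, 12 bp.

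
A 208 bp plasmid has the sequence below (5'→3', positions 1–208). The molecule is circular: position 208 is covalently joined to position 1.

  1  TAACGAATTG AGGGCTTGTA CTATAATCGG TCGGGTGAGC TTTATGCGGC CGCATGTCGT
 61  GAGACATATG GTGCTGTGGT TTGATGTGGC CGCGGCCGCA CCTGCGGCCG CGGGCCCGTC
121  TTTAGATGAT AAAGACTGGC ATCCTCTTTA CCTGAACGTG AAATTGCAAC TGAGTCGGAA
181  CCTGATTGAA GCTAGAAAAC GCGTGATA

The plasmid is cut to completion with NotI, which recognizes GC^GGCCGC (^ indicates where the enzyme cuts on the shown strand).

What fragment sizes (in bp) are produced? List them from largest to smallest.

NotI sites (GCGGCCGC) start at positions 46, 92, 104.
NotI cuts after base 2 of each site, so after positions 47, 93, 105.
Circular molecule, 3 cuts → 3 fragments:
  48–93 → 46 bp
  94–105 → 12 bp
  106–208 then 1–47 → 103 + 47 = 150 bp
Sorted largest to smallest: 150, 46, 12 bp.

150, 46, 12 bp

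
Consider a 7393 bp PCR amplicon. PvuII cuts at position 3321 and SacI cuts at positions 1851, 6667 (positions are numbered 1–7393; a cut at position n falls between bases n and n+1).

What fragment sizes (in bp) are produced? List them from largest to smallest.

Combined cut positions (sorted): 1851, 3321, 6667.
Linear molecule, 3 cuts → 4 fragments:
  1851 − 0 = 1851 bp
  3321 − 1851 = 1470 bp
  6667 − 3321 = 3346 bp
  7393 − 6667 = 726 bp
Sorted largest to smallest: 3346, 1851, 1470, 726 bp.

3346, 1851, 1470, 726 bp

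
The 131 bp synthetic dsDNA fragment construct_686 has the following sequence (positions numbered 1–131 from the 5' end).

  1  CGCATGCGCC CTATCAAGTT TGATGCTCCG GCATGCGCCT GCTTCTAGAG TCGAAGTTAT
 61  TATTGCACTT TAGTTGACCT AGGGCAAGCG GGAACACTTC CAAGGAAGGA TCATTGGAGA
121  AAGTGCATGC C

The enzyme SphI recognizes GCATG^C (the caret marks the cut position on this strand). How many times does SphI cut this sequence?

GCATGC occurs starting at positions 2, 31, 125.
SphI cuts at 3 sites.

3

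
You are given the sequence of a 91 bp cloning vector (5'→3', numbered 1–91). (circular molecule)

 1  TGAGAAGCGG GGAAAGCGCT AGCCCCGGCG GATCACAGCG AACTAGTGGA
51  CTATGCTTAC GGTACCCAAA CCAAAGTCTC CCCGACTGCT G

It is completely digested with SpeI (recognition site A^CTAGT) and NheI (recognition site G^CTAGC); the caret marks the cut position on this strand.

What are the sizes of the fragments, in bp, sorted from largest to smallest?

The SpeI site (ACTAGT) starts at position 42.
SpeI cuts after the first base of each site, so after position 42.
The NheI site (GCTAGC) starts at position 18.
NheI cuts after the first base of each site, so after position 18.
Combined cut positions: 18, 42.
Circular molecule, 2 cuts → 2 fragments:
  19–42 → 24 bp
  43–91 then 1–18 → 49 + 18 = 67 bp
Sorted largest to smallest: 67, 24 bp.

67, 24 bp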